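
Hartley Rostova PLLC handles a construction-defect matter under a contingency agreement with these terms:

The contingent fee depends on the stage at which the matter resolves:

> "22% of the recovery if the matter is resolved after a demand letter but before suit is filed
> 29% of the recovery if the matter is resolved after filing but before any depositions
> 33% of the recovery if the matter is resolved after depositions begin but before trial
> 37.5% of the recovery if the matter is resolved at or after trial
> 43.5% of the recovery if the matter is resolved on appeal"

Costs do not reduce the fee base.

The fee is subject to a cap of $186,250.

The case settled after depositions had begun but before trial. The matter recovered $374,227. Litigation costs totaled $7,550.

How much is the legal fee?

Fee base is the gross recovery, $374,227; costs are reimbursed separately.
The matter settled after depositions had begun but before trial, so the 33% rate applies.
$374,227 × 33% = $123,494.91
$123,494.91 is under the $186,250 cap.

$123,494.91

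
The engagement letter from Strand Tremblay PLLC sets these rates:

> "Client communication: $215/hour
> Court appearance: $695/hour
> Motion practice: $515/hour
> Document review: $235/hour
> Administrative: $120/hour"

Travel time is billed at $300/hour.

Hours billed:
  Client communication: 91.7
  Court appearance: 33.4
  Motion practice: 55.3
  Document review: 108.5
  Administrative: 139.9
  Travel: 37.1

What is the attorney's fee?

Client communication: 91.7 × $215 = $19,715.50
Court appearance: 33.4 × $695 = $23,213.00
Motion practice: 55.3 × $515 = $28,479.50
Document review: 108.5 × $235 = $25,497.50
Administrative: 139.9 × $120 = $16,788.00
Subtotal: $19,715.50 + $23,213.00 + $28,479.50 + $25,497.50 + $16,788.00 = $113,693.50
Travel: 37.1 × $300 = $11,130.00
Total: $113,693.50 + $11,130.00 = $124,823.50

$124,823.50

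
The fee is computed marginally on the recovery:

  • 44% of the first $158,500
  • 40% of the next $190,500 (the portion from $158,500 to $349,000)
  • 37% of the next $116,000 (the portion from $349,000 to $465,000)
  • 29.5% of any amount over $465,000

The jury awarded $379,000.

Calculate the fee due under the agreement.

$157,040.00

First $158,500 at 44% = $69,740.00
Next $190,500 at 40% = $76,200.00
Remaining $30,000 at 37% = $11,100.00
Fee: $69,740.00 + $76,200.00 + $11,100.00 = $157,040.00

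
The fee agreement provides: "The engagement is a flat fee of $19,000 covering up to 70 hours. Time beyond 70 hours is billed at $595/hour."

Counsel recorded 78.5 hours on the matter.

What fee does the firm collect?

$24,057.50

Flat fee: $19,000.00
Excess hours: 78.5 − 70 = 8.5
Overrun: 8.5 × $595 = $5,057.50
Total: $19,000.00 + $5,057.50 = $24,057.50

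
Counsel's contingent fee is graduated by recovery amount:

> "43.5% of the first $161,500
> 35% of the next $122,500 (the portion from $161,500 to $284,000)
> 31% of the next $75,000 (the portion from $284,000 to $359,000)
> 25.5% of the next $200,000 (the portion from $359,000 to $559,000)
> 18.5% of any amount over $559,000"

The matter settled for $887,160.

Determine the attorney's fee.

$248,087.10

First $161,500 at 43.5% = $70,252.50
Next $122,500 at 35% = $42,875.00
Next $75,000 at 31% = $23,250.00
Next $200,000 at 25.5% = $51,000.00
Remaining $328,160 at 18.5% = $60,709.60
Fee: $70,252.50 + $42,875.00 + $23,250.00 + $51,000.00 + $60,709.60 = $248,087.10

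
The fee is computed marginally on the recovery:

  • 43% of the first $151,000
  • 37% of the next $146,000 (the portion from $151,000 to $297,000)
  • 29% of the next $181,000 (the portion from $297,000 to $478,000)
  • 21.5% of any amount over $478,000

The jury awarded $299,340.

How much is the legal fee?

First $151,000 at 43% = $64,930.00
Next $146,000 at 37% = $54,020.00
Remaining $2,340 at 29% = $678.60
Fee: $64,930.00 + $54,020.00 + $678.60 = $119,628.60

$119,628.60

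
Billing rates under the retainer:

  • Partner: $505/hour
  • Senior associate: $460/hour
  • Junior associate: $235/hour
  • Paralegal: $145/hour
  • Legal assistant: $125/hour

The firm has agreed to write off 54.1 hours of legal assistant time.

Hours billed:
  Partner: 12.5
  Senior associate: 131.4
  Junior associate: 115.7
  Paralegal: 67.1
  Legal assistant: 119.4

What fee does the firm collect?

Partner: 12.5 × $505 = $6,312.50
Senior associate: 131.4 × $460 = $60,444.00
Junior associate: 115.7 × $235 = $27,189.50
Paralegal: 67.1 × $145 = $9,729.50
Legal assistant: 119.4 × $125 = $14,925.00
Subtotal: $118,600.50
Write-off: 54.1 × $125 = $6,762.50
Total: $118,600.50 − $6,762.50 = $111,838.00

$111,838.00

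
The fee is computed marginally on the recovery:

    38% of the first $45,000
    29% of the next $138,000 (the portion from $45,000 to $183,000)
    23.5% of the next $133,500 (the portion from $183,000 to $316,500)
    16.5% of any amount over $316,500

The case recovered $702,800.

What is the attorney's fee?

$152,232.00

First $45,000 at 38% = $17,100.00
Next $138,000 at 29% = $40,020.00
Next $133,500 at 23.5% = $31,372.50
Remaining $386,300 at 16.5% = $63,739.50
Fee: $17,100.00 + $40,020.00 + $31,372.50 + $63,739.50 = $152,232.00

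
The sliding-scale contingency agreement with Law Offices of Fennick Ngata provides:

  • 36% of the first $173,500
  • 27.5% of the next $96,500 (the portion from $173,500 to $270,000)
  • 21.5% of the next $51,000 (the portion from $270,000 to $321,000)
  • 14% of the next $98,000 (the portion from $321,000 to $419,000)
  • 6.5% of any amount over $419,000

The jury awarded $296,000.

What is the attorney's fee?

First $173,500 at 36% = $62,460.00
Next $96,500 at 27.5% = $26,537.50
Remaining $26,000 at 21.5% = $5,590.00
Fee: $62,460.00 + $26,537.50 + $5,590.00 = $94,587.50

$94,587.50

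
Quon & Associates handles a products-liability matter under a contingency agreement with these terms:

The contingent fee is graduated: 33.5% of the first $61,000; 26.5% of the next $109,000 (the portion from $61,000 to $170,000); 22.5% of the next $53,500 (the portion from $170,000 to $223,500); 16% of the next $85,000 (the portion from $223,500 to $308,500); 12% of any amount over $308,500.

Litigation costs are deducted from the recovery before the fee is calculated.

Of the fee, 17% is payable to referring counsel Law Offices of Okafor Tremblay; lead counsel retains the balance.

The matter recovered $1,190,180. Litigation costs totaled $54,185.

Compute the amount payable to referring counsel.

Fee base (net of costs): $1,190,180 − $54,185 = $1,135,995
First $61,000 at 33.5% = $20,435.00
Next $109,000 at 26.5% = $28,885.00
Next $53,500 at 22.5% = $12,037.50
Next $85,000 at 16% = $13,600.00
Remaining $827,495 at 12% = $99,299.40
Fee: $20,435.00 + $28,885.00 + $12,037.50 + $13,600.00 + $99,299.40 = $174,256.90
Referral share: 17% of $174,256.90 = $29,623.67; lead counsel retains $174,256.90 − $29,623.67 = $144,633.23.

$29,623.67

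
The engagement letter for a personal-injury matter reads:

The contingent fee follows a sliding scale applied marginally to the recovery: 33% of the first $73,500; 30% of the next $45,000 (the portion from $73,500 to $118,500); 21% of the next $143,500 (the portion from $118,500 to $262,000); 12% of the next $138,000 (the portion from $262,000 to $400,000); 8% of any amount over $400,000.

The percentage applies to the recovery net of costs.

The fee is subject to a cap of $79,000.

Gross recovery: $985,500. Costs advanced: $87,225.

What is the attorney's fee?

Fee base (net of costs): $985,500 − $87,225 = $898,275
First $73,500 at 33% = $24,255.00
Next $45,000 at 30% = $13,500.00
Next $143,500 at 21% = $30,135.00
Next $138,000 at 12% = $16,560.00
Remaining $498,275 at 8% = $39,862.00
Fee: $24,255.00 + $13,500.00 + $30,135.00 + $16,560.00 + $39,862.00 = $124,312.00
$124,312.00 exceeds the $79,000 cap, so the fee is capped at $79,000.00.

$79,000.00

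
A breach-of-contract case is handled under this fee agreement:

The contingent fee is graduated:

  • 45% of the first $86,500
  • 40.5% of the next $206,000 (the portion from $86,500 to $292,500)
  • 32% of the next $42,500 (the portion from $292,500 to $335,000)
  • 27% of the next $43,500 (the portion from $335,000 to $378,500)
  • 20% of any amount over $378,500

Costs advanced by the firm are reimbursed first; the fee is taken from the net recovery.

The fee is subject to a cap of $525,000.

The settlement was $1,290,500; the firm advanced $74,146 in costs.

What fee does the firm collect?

$315,270.80

Fee base (net of costs): $1,290,500 − $74,146 = $1,216,354
First $86,500 at 45% = $38,925.00
Next $206,000 at 40.5% = $83,430.00
Next $42,500 at 32% = $13,600.00
Next $43,500 at 27% = $11,745.00
Remaining $837,854 at 20% = $167,570.80
Fee: $38,925.00 + $83,430.00 + $13,600.00 + $11,745.00 + $167,570.80 = $315,270.80
$315,270.80 is under the $525,000 cap.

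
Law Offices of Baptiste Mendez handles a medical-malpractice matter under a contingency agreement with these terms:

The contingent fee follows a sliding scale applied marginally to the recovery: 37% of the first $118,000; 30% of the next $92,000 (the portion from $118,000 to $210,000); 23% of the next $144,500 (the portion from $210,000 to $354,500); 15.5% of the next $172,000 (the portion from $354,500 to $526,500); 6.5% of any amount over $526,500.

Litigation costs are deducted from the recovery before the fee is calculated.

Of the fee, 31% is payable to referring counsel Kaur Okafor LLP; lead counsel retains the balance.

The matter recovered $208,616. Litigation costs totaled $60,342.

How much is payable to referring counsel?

$16,350.08

Fee base (net of costs): $208,616 − $60,342 = $148,274
First $118,000 at 37% = $43,660.00
Remaining $30,274 at 30% = $9,082.20
Fee: $43,660.00 + $9,082.20 = $52,742.20
Referral share: 31% of $52,742.20 = $16,350.08; lead counsel retains $52,742.20 − $16,350.08 = $36,392.12.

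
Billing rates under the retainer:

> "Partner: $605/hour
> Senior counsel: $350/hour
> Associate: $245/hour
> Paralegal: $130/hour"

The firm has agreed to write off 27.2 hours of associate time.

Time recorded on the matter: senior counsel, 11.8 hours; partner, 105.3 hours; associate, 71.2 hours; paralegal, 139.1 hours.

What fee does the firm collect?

$96,699.50

Partner: 105.3 × $605 = $63,706.50
Senior counsel: 11.8 × $350 = $4,130.00
Associate: 71.2 × $245 = $17,444.00
Paralegal: 139.1 × $130 = $18,083.00
Subtotal: $103,363.50
Write-off: 27.2 × $245 = $6,664.00
Total: $103,363.50 − $6,664.00 = $96,699.50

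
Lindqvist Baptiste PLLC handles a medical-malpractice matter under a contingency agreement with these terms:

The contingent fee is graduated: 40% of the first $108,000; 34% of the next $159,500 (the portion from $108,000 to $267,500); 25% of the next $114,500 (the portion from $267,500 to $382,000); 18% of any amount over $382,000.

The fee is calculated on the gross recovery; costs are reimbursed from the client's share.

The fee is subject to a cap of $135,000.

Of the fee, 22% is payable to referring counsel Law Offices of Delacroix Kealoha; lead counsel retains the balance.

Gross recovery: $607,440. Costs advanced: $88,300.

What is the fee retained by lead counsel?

Fee base is the gross recovery, $607,440; costs are reimbursed separately.
First $108,000 at 40% = $43,200.00
Next $159,500 at 34% = $54,230.00
Next $114,500 at 25% = $28,625.00
Remaining $225,440 at 18% = $40,579.20
Fee: $43,200.00 + $54,230.00 + $28,625.00 + $40,579.20 = $166,634.20
$166,634.20 exceeds the $135,000 cap, so the fee is capped at $135,000.00.
Referral share: 22% of $135,000.00 = $29,700.00; lead counsel retains $135,000.00 − $29,700.00 = $105,300.00.

$105,300.00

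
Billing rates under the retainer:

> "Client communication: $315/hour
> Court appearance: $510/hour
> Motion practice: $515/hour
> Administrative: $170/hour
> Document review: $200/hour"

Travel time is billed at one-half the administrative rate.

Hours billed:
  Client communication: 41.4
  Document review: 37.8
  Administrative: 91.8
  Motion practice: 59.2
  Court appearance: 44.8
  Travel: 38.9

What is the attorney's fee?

Client communication: 41.4 × $315 = $13,041.00
Court appearance: 44.8 × $510 = $22,848.00
Motion practice: 59.2 × $515 = $30,488.00
Administrative: 91.8 × $170 = $15,606.00
Document review: 37.8 × $200 = $7,560.00
Subtotal: $13,041.00 + $22,848.00 + $30,488.00 + $15,606.00 + $7,560.00 = $89,543.00
Travel: 38.9 × ($170 ÷ 2) = 38.9 × $85.00 = $3,306.50
Total: $89,543.00 + $3,306.50 = $92,849.50

$92,849.50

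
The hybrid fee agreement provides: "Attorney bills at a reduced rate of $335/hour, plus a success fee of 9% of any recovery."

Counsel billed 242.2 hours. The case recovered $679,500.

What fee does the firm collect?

$142,292.00

Hourly: 242.2 × $335 = $81,137.00
Success fee: 9% of $679,500 = $61,155.00
Total: $81,137.00 + $61,155.00 = $142,292.00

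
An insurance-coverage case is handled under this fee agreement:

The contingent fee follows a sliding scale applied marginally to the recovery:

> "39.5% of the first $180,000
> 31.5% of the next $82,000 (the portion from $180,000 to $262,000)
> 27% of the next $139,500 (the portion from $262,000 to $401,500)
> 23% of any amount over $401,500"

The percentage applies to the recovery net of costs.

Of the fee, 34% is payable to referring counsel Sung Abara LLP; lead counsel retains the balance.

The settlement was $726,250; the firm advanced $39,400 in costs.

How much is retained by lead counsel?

Fee base (net of costs): $726,250 − $39,400 = $686,850
First $180,000 at 39.5% = $71,100.00
Next $82,000 at 31.5% = $25,830.00
Next $139,500 at 27% = $37,665.00
Remaining $285,350 at 23% = $65,630.50
Fee: $71,100.00 + $25,830.00 + $37,665.00 + $65,630.50 = $200,225.50
Referral share: 34% of $200,225.50 = $68,076.67; lead counsel retains $200,225.50 − $68,076.67 = $132,148.83.

$132,148.83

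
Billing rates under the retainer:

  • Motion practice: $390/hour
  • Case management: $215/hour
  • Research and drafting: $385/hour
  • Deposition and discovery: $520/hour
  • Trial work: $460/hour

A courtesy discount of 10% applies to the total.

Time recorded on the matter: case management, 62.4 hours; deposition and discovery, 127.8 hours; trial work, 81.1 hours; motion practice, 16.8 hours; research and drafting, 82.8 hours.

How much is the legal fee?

Motion practice: 16.8 × $390 = $6,552.00
Case management: 62.4 × $215 = $13,416.00
Research and drafting: 82.8 × $385 = $31,878.00
Deposition and discovery: 127.8 × $520 = $66,456.00
Trial work: 81.1 × $460 = $37,306.00
Subtotal: $155,608.00
Less 10% discount: −$15,560.80
Total: $155,608.00 − $15,560.80 = $140,047.20

$140,047.20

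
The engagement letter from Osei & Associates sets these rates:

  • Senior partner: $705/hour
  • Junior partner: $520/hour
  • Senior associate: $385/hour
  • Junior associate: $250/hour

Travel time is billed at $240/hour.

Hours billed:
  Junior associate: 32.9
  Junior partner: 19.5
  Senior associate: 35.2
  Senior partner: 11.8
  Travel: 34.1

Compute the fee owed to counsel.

$48,420.00

Senior partner: 11.8 × $705 = $8,319.00
Junior partner: 19.5 × $520 = $10,140.00
Senior associate: 35.2 × $385 = $13,552.00
Junior associate: 32.9 × $250 = $8,225.00
Subtotal: $8,319.00 + $10,140.00 + $13,552.00 + $8,225.00 = $40,236.00
Travel: 34.1 × $240 = $8,184.00
Total: $40,236.00 + $8,184.00 = $48,420.00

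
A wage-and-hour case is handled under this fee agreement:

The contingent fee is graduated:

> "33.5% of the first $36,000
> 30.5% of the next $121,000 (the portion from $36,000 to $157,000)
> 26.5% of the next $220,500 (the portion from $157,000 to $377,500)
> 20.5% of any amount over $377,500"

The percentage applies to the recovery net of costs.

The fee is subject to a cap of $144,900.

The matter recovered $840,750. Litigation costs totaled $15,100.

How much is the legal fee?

$144,900.00

Fee base (net of costs): $840,750 − $15,100 = $825,650
First $36,000 at 33.5% = $12,060.00
Next $121,000 at 30.5% = $36,905.00
Next $220,500 at 26.5% = $58,432.50
Remaining $448,150 at 20.5% = $91,870.75
Fee: $12,060.00 + $36,905.00 + $58,432.50 + $91,870.75 = $199,268.25
$199,268.25 exceeds the $144,900 cap, so the fee is capped at $144,900.00.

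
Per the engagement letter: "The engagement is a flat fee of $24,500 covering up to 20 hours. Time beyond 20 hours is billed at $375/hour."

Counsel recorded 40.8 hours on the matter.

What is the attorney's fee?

Flat fee: $24,500.00
Excess hours: 40.8 − 20 = 20.8
Overrun: 20.8 × $375 = $7,800.00
Total: $24,500.00 + $7,800.00 = $32,300.00

$32,300.00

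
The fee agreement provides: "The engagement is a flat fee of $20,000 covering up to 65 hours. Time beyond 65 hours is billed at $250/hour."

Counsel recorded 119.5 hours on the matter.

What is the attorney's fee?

$33,625.00

Flat fee: $20,000.00
Excess hours: 119.5 − 65 = 54.5
Overrun: 54.5 × $250 = $13,625.00
Total: $20,000.00 + $13,625.00 = $33,625.00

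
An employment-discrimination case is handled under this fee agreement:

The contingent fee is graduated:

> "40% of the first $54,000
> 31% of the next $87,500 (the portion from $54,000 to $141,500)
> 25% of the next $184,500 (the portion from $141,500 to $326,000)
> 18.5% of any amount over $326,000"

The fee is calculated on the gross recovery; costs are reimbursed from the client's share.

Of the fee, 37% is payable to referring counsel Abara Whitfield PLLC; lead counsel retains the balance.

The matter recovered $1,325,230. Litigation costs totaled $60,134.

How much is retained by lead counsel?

$176,215.76

Fee base is the gross recovery, $1,325,230; costs are reimbursed separately.
First $54,000 at 40% = $21,600.00
Next $87,500 at 31% = $27,125.00
Next $184,500 at 25% = $46,125.00
Remaining $999,230 at 18.5% = $184,857.55
Fee: $21,600.00 + $27,125.00 + $46,125.00 + $184,857.55 = $279,707.55
Referral share: 37% of $279,707.55 = $103,491.79; lead counsel retains $279,707.55 − $103,491.79 = $176,215.76.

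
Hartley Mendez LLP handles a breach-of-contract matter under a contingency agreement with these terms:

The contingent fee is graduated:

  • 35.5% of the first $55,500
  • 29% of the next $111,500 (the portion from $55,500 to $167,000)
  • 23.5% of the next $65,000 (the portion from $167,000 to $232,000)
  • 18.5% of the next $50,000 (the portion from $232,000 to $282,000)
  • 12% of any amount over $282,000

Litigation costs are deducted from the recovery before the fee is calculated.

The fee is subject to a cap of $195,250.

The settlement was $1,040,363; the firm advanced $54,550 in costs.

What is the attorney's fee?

$161,020.06

Fee base (net of costs): $1,040,363 − $54,550 = $985,813
First $55,500 at 35.5% = $19,702.50
Next $111,500 at 29% = $32,335.00
Next $65,000 at 23.5% = $15,275.00
Next $50,000 at 18.5% = $9,250.00
Remaining $703,813 at 12% = $84,457.56
Fee: $19,702.50 + $32,335.00 + $15,275.00 + $9,250.00 + $84,457.56 = $161,020.06
$161,020.06 is under the $195,250 cap.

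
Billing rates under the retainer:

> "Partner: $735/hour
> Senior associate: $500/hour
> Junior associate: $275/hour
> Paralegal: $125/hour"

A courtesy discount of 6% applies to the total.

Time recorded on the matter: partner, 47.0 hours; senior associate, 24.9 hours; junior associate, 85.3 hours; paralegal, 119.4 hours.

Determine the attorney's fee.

$80,254.85

Partner: 47.0 × $735 = $34,545.00
Senior associate: 24.9 × $500 = $12,450.00
Junior associate: 85.3 × $275 = $23,457.50
Paralegal: 119.4 × $125 = $14,925.00
Subtotal: $85,377.50
Less 6% discount: −$5,122.65
Total: $85,377.50 − $5,122.65 = $80,254.85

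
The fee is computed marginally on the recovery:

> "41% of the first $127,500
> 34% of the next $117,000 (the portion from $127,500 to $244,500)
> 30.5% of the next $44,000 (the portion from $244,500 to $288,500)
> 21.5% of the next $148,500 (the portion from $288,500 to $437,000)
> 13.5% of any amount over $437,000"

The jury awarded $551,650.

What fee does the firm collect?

$152,880.25

First $127,500 at 41% = $52,275.00
Next $117,000 at 34% = $39,780.00
Next $44,000 at 30.5% = $13,420.00
Next $148,500 at 21.5% = $31,927.50
Remaining $114,650 at 13.5% = $15,477.75
Fee: $52,275.00 + $39,780.00 + $13,420.00 + $31,927.50 + $15,477.75 = $152,880.25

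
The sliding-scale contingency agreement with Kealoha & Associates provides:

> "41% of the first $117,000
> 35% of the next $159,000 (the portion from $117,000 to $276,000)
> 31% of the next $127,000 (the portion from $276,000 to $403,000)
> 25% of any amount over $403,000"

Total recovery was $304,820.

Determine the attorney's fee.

$112,554.20

First $117,000 at 41% = $47,970.00
Next $159,000 at 35% = $55,650.00
Remaining $28,820 at 31% = $8,934.20
Fee: $47,970.00 + $55,650.00 + $8,934.20 = $112,554.20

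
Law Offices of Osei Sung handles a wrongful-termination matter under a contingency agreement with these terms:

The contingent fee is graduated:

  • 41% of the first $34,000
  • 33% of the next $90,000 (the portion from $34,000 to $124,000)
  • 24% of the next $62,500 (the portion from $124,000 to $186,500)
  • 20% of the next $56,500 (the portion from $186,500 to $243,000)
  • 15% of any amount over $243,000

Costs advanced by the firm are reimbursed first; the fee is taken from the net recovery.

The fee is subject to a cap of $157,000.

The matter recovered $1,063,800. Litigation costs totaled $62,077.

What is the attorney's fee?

$157,000.00

Fee base (net of costs): $1,063,800 − $62,077 = $1,001,723
First $34,000 at 41% = $13,940.00
Next $90,000 at 33% = $29,700.00
Next $62,500 at 24% = $15,000.00
Next $56,500 at 20% = $11,300.00
Remaining $758,723 at 15% = $113,808.45
Fee: $13,940.00 + $29,700.00 + $15,000.00 + $11,300.00 + $113,808.45 = $183,748.45
$183,748.45 exceeds the $157,000 cap, so the fee is capped at $157,000.00.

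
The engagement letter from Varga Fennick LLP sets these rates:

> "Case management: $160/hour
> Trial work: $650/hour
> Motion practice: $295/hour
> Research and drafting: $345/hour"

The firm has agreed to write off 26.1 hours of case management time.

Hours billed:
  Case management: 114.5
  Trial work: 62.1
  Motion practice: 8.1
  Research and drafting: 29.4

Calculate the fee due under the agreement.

Case management: 114.5 × $160 = $18,320.00
Trial work: 62.1 × $650 = $40,365.00
Motion practice: 8.1 × $295 = $2,389.50
Research and drafting: 29.4 × $345 = $10,143.00
Subtotal: $71,217.50
Write-off: 26.1 × $160 = $4,176.00
Total: $71,217.50 − $4,176.00 = $67,041.50

$67,041.50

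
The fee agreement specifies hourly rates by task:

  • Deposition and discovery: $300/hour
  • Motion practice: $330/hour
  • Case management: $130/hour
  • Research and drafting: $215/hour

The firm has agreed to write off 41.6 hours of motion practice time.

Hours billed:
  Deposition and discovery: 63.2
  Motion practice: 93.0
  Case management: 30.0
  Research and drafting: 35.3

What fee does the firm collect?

Deposition and discovery: 63.2 × $300 = $18,960.00
Motion practice: 93.0 × $330 = $30,690.00
Case management: 30.0 × $130 = $3,900.00
Research and drafting: 35.3 × $215 = $7,589.50
Subtotal: $61,139.50
Write-off: 41.6 × $330 = $13,728.00
Total: $61,139.50 − $13,728.00 = $47,411.50

$47,411.50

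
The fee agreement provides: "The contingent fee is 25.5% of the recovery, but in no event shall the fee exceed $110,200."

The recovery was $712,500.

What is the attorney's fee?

25.5% of $712,500 = $181,687.50
That exceeds the $110,200 cap, so the fee is capped at $110,200.

$110,200.00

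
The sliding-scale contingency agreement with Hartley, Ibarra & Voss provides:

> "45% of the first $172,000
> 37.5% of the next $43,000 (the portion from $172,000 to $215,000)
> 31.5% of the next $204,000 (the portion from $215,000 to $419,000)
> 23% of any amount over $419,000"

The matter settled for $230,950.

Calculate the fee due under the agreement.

First $172,000 at 45% = $77,400.00
Next $43,000 at 37.5% = $16,125.00
Remaining $15,950 at 31.5% = $5,024.25
Fee: $77,400.00 + $16,125.00 + $5,024.25 = $98,549.25

$98,549.25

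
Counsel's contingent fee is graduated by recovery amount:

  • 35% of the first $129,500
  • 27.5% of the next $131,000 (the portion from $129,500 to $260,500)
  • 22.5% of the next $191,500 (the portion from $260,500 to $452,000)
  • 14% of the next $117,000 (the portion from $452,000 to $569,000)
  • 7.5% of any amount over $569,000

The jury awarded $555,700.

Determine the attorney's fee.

First $129,500 at 35% = $45,325.00
Next $131,000 at 27.5% = $36,025.00
Next $191,500 at 22.5% = $43,087.50
Remaining $103,700 at 14% = $14,518.00
Fee: $45,325.00 + $36,025.00 + $43,087.50 + $14,518.00 = $138,955.50

$138,955.50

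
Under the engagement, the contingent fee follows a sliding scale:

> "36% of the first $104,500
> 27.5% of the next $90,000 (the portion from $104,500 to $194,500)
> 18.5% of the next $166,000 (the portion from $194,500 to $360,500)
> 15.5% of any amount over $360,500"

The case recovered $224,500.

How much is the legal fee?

First $104,500 at 36% = $37,620.00
Next $90,000 at 27.5% = $24,750.00
Remaining $30,000 at 18.5% = $5,550.00
Fee: $37,620.00 + $24,750.00 + $5,550.00 = $67,920.00

$67,920.00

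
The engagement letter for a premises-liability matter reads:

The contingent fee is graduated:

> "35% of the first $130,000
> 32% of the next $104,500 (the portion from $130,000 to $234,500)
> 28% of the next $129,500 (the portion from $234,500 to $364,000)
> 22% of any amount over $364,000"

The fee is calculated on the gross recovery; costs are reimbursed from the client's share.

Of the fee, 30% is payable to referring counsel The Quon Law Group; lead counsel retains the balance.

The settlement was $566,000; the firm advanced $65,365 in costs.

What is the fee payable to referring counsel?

Fee base is the gross recovery, $566,000; costs are reimbursed separately.
First $130,000 at 35% = $45,500.00
Next $104,500 at 32% = $33,440.00
Next $129,500 at 28% = $36,260.00
Remaining $202,000 at 22% = $44,440.00
Fee: $45,500.00 + $33,440.00 + $36,260.00 + $44,440.00 = $159,640.00
Referral share: 30% of $159,640.00 = $47,892.00; lead counsel retains $159,640.00 − $47,892.00 = $111,748.00.

$47,892.00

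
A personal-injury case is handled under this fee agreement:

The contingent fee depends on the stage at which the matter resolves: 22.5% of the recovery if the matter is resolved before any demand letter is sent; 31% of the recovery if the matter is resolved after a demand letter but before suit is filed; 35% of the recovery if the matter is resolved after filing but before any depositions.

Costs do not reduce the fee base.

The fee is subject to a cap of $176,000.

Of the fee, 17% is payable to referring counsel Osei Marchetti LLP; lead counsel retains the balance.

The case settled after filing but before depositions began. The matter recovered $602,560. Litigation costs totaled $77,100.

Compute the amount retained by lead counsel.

Fee base is the gross recovery, $602,560; costs are reimbursed separately.
The matter settled after filing but before depositions began, so the 35% rate applies.
$602,560 × 35% = $210,896.00
$210,896.00 exceeds the $176,000 cap, so the fee is capped at $176,000.00.
Referral share: 17% of $176,000.00 = $29,920.00; lead counsel retains $176,000.00 − $29,920.00 = $146,080.00.

$146,080.00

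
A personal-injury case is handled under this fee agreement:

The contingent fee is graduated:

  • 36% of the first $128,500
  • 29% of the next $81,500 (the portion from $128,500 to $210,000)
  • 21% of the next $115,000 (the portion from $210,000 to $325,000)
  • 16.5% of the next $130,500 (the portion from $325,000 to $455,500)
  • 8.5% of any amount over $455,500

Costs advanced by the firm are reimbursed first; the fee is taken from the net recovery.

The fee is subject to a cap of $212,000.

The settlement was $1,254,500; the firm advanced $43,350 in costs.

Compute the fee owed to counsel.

Fee base (net of costs): $1,254,500 − $43,350 = $1,211,150
First $128,500 at 36% = $46,260.00
Next $81,500 at 29% = $23,635.00
Next $115,000 at 21% = $24,150.00
Next $130,500 at 16.5% = $21,532.50
Remaining $755,650 at 8.5% = $64,230.25
Fee: $46,260.00 + $23,635.00 + $24,150.00 + $21,532.50 + $64,230.25 = $179,807.75
$179,807.75 is under the $212,000 cap.

$179,807.75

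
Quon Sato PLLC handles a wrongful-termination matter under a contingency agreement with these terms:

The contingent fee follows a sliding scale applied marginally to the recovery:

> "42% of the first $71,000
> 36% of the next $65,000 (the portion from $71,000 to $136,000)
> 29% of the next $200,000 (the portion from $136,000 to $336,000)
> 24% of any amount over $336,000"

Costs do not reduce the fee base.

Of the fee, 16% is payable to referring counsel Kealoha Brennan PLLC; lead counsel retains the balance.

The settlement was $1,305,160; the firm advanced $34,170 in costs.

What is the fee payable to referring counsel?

Fee base is the gross recovery, $1,305,160; costs are reimbursed separately.
First $71,000 at 42% = $29,820.00
Next $65,000 at 36% = $23,400.00
Next $200,000 at 29% = $58,000.00
Remaining $969,160 at 24% = $232,598.40
Fee: $29,820.00 + $23,400.00 + $58,000.00 + $232,598.40 = $343,818.40
Referral share: 16% of $343,818.40 = $55,010.94; lead counsel retains $343,818.40 − $55,010.94 = $288,807.46.

$55,010.94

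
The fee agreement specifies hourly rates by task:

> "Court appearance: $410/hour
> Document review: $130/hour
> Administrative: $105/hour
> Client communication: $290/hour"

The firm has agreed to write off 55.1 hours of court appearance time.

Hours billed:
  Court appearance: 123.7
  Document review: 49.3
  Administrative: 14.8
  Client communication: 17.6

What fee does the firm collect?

$41,193.00

Court appearance: 123.7 × $410 = $50,717.00
Document review: 49.3 × $130 = $6,409.00
Administrative: 14.8 × $105 = $1,554.00
Client communication: 17.6 × $290 = $5,104.00
Subtotal: $63,784.00
Write-off: 55.1 × $410 = $22,591.00
Total: $63,784.00 − $22,591.00 = $41,193.00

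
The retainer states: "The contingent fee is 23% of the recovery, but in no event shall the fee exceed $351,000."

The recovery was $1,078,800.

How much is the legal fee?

$248,124.00

23% of $1,078,800 = $248,124.00
That is under the $351,000 cap.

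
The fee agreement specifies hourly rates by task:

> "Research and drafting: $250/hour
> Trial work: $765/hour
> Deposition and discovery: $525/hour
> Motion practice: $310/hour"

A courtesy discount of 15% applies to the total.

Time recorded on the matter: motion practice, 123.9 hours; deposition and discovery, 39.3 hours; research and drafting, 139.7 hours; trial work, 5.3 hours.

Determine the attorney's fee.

$83,317.85

Research and drafting: 139.7 × $250 = $34,925.00
Trial work: 5.3 × $765 = $4,054.50
Deposition and discovery: 39.3 × $525 = $20,632.50
Motion practice: 123.9 × $310 = $38,409.00
Subtotal: $98,021.00
Less 15% discount: −$14,703.15
Total: $98,021.00 − $14,703.15 = $83,317.85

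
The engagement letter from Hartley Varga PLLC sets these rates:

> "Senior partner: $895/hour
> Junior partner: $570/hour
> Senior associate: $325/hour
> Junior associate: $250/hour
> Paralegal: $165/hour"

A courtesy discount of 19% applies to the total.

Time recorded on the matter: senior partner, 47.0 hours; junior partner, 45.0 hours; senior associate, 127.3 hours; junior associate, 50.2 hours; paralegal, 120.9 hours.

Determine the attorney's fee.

$114,684.66

Senior partner: 47.0 × $895 = $42,065.00
Junior partner: 45.0 × $570 = $25,650.00
Senior associate: 127.3 × $325 = $41,372.50
Junior associate: 50.2 × $250 = $12,550.00
Paralegal: 120.9 × $165 = $19,948.50
Subtotal: $141,586.00
Less 19% discount: −$26,901.34
Total: $141,586.00 − $26,901.34 = $114,684.66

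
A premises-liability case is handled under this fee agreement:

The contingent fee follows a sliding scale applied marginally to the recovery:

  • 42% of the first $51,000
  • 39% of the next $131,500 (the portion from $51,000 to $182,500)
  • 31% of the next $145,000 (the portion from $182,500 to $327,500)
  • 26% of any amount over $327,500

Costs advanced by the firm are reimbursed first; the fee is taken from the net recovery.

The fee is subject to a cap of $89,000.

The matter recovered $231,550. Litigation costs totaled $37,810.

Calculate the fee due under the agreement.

Fee base (net of costs): $231,550 − $37,810 = $193,740
First $51,000 at 42% = $21,420.00
Next $131,500 at 39% = $51,285.00
Remaining $11,240 at 31% = $3,484.40
Fee: $21,420.00 + $51,285.00 + $3,484.40 = $76,189.40
$76,189.40 is under the $89,000 cap.

$76,189.40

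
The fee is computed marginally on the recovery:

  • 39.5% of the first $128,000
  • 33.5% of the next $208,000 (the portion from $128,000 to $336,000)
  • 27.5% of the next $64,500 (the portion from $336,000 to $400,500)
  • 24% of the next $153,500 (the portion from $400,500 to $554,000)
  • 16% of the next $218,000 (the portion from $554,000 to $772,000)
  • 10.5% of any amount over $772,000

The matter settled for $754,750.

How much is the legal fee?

$206,937.50

First $128,000 at 39.5% = $50,560.00
Next $208,000 at 33.5% = $69,680.00
Next $64,500 at 27.5% = $17,737.50
Next $153,500 at 24% = $36,840.00
Remaining $200,750 at 16% = $32,120.00
Fee: $50,560.00 + $69,680.00 + $17,737.50 + $36,840.00 + $32,120.00 = $206,937.50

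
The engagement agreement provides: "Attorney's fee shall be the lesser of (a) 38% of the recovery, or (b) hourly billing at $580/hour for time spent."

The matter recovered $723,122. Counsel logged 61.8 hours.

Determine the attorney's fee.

$35,844.00

(a) 38% of $723,122 = $274,786.36
(b) 61.8 × $580 = $35,844.00
The lesser is (b): $35,844.00.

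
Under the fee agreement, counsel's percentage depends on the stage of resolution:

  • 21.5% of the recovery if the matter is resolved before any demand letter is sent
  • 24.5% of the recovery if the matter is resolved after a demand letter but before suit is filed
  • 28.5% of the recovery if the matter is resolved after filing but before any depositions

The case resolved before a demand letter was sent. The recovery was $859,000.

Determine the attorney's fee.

The matter resolved before a demand letter was sent, so the 21.5% rate applies.
$859,000 × 21.5% = $184,685.00

$184,685.00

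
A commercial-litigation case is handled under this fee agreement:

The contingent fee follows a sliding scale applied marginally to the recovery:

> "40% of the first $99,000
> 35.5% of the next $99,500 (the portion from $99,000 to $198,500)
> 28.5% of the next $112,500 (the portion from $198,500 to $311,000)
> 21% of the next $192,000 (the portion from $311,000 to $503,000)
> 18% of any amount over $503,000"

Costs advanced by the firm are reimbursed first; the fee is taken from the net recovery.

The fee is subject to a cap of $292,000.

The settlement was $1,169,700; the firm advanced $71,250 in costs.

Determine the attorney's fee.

Fee base (net of costs): $1,169,700 − $71,250 = $1,098,450
First $99,000 at 40% = $39,600.00
Next $99,500 at 35.5% = $35,322.50
Next $112,500 at 28.5% = $32,062.50
Next $192,000 at 21% = $40,320.00
Remaining $595,450 at 18% = $107,181.00
Fee: $39,600.00 + $35,322.50 + $32,062.50 + $40,320.00 + $107,181.00 = $254,486.00
$254,486.00 is under the $292,000 cap.

$254,486.00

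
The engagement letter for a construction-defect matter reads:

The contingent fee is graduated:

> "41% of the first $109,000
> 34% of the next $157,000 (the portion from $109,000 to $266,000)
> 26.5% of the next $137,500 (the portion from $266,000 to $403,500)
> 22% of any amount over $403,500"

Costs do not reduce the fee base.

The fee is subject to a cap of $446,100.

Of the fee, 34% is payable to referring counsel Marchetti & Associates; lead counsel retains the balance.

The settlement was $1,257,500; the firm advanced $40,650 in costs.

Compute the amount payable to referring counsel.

Fee base is the gross recovery, $1,257,500; costs are reimbursed separately.
First $109,000 at 41% = $44,690.00
Next $157,000 at 34% = $53,380.00
Next $137,500 at 26.5% = $36,437.50
Remaining $854,000 at 22% = $187,880.00
Fee: $44,690.00 + $53,380.00 + $36,437.50 + $187,880.00 = $322,387.50
$322,387.50 is under the $446,100 cap.
Referral share: 34% of $322,387.50 = $109,611.75; lead counsel retains $322,387.50 − $109,611.75 = $212,775.75.

$109,611.75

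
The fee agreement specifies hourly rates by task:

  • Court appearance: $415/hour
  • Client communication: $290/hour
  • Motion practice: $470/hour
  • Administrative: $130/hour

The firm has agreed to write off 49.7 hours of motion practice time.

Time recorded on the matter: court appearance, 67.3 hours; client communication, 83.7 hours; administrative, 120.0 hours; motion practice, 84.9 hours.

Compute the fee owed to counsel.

Court appearance: 67.3 × $415 = $27,929.50
Client communication: 83.7 × $290 = $24,273.00
Motion practice: 84.9 × $470 = $39,903.00
Administrative: 120.0 × $130 = $15,600.00
Subtotal: $107,705.50
Write-off: 49.7 × $470 = $23,359.00
Total: $107,705.50 − $23,359.00 = $84,346.50

$84,346.50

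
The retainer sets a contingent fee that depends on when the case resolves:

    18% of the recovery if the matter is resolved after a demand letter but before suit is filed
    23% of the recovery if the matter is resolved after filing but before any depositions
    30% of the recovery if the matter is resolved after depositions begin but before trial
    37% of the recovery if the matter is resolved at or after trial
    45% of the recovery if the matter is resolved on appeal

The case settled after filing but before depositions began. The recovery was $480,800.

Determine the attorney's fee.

The matter settled after filing but before depositions began, so the 23% rate applies.
$480,800 × 23% = $110,584.00

$110,584.00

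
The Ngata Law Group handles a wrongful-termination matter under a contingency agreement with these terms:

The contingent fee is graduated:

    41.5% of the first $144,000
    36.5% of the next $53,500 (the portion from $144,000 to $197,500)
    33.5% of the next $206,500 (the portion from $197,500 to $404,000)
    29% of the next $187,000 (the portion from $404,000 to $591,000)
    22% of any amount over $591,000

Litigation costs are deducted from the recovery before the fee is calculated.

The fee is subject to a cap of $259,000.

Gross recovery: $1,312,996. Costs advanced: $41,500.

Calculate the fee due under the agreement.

Fee base (net of costs): $1,312,996 − $41,500 = $1,271,496
First $144,000 at 41.5% = $59,760.00
Next $53,500 at 36.5% = $19,527.50
Next $206,500 at 33.5% = $69,177.50
Next $187,000 at 29% = $54,230.00
Remaining $680,496 at 22% = $149,709.12
Fee: $59,760.00 + $19,527.50 + $69,177.50 + $54,230.00 + $149,709.12 = $352,404.12
$352,404.12 exceeds the $259,000 cap, so the fee is capped at $259,000.00.

$259,000.00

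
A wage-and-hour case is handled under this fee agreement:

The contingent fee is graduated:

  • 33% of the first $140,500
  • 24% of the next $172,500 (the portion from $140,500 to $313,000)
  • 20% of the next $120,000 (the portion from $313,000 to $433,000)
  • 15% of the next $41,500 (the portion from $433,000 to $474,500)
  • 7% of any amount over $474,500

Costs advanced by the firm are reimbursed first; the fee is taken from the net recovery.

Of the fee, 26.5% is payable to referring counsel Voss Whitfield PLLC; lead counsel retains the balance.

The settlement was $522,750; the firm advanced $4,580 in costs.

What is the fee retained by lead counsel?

$88,969.47

Fee base (net of costs): $522,750 − $4,580 = $518,170
First $140,500 at 33% = $46,365.00
Next $172,500 at 24% = $41,400.00
Next $120,000 at 20% = $24,000.00
Next $41,500 at 15% = $6,225.00
Remaining $43,670 at 7% = $3,056.90
Fee: $46,365.00 + $41,400.00 + $24,000.00 + $6,225.00 + $3,056.90 = $121,046.90
Referral share: 26.5% of $121,046.90 = $32,077.43; lead counsel retains $121,046.90 − $32,077.43 = $88,969.47.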